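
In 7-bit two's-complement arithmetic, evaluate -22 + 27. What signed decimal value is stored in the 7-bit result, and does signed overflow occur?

5; no overflow

-22 → 1101010
27 → 0011011
  1101010
+ 0011011
= 0000101  (discard carry-out 1)
Result 0000101: MSB = 0 → value 5.
Addends have opposite signs, so signed overflow cannot occur.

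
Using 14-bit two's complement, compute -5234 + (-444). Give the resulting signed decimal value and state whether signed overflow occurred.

-5234 → 10101110001110
-444 → 11111001000100
  10101110001110
+ 11111001000100
= 10100111010010  (discard carry-out 1)
Result 10100111010010: MSB = 1 → 10706 − 16384 = -5678.
Both addends are negative and so is the stored result: no signed overflow.

-5678; no overflow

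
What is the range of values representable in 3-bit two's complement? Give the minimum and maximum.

min = -4, max = 3

Minimum: −2^2 = -4.
Maximum: 2^2 − 1 = 3.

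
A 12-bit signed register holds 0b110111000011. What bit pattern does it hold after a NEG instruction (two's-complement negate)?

Invert: 001000111100. Add 1: 001000111101.
Check: 110111000011 = -573, 001000111101 = 573.

001000111101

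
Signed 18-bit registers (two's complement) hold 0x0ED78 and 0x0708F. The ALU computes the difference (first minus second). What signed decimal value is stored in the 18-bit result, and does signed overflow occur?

31977; no overflow

0x0ED78 = 001110110101111000 = 60792 (signed)
0x0708F = 000111000010001111 = 28815 (signed)
Subtract via negate-and-add: invert 000111000010001111 + 1 = 111000111101110001 (i.e. -28815).
  001110110101111000
+ 111000111101110001
= 000111110011101001  (discard carry-out 1)
Result 000111110011101001: MSB = 0 → value 31977.
Addends (after negating the subtrahend) have opposite signs, so signed overflow cannot occur.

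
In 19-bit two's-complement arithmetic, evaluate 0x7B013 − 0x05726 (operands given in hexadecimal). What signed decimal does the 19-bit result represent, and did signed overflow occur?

-42771; no overflow

0x7B013 = 1111011000000010011 = -20461 (signed)
0x05726 = 0000101011100100110 = 22310 (signed)
Subtract via negate-and-add: invert 0000101011100100110 + 1 = 1111010100011011010 (i.e. -22310).
  1111011000000010011
+ 1111010100011011010
= 1110101100011101101  (discard carry-out 1)
Result 1110101100011101101: MSB = 1 → 481517 − 524288 = -42771.
Both addends (after negating the subtrahend) are negative and so is the stored result: no signed overflow.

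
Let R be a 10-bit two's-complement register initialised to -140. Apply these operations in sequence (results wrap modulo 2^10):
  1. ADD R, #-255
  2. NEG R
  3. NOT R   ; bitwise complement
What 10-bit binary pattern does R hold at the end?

1001110100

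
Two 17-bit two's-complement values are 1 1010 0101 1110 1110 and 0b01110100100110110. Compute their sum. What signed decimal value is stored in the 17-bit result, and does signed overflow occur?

1 1010 0101 1110 1110 → 11010010111101110 = -23058 (signed)
0b01110100100110110 → 01110100100110110 = 59702 (signed)
  11010010111101110
+ 01110100100110110
= 01000111100100100  (discard carry-out 1)
Result 01000111100100100: MSB = 0 → value 36644.
Addends have opposite signs, so signed overflow cannot occur.

36644; no overflow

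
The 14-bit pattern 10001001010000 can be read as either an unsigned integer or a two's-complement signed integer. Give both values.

Unsigned: 10001001010000 = 8784.
Signed: MSB=1 → 8784 − 16384 = -7600.

unsigned = 8784, signed = -7600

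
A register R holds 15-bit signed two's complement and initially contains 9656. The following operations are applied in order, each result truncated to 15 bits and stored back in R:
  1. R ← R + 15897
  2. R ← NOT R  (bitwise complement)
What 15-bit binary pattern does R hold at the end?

001110000101110

Start: R = 9656 = 010010110111000.
R = 9656 + 15897 = 25553; wraps to -7215 = 110001111010001
R = NOT 110001111010001 = 001110000101110 = 7214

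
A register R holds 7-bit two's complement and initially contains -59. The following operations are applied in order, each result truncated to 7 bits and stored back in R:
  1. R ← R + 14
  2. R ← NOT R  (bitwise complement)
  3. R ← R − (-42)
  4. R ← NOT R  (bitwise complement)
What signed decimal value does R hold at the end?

Start: R = -59 = 1000101.
R = -59 + 14 = -45 = 1010011
R = NOT 1010011 = 0101100 = 44
R = 44 − (-42) = 86; wraps to -42 = 1010110
R = NOT 1010110 = 0101001 = 41

41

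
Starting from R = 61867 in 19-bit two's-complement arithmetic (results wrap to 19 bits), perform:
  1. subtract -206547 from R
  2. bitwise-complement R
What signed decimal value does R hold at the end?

255873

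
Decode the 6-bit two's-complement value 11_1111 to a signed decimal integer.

-1

MSB is 1, so the value is negative.
Unsigned reading: 63. Subtract 2^6 = 64: 63 − 64 = -1.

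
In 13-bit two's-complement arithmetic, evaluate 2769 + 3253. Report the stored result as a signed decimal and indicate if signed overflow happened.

-2170; overflow

2769 → 0101011010001
3253 → 0110010110101
  0101011010001
+ 0110010110101
= 1011110000110
Result 1011110000110: MSB = 1 → 6022 − 8192 = -2170.
Both addends are non-negative but the stored result is negative: signed overflow. The true value 2769 + 3253 = 6022 lies outside [-4096, 4095].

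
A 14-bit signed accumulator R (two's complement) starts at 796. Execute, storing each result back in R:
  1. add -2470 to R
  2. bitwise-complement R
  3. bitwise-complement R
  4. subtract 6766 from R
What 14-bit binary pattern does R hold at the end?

Start: R = 796 = 00001100011100.
R = 796 + (-2470) = -1674 = 11100101110110
R = NOT 11100101110110 = 00011010001001 = 1673
R = NOT 00011010001001 = 11100101110110 = -1674
R = -1674 − 6766 = -8440; wraps to 7944 = 01111100001000

01111100001000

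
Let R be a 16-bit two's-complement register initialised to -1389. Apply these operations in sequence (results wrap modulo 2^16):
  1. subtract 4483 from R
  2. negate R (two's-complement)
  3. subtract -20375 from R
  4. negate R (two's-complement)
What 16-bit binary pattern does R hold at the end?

Start: R = -1389 = 1111101010010011.
R = -1389 − 4483 = -5872 = 1110100100010000
R = −(-5872) = 5872 = 0001011011110000
R = 5872 − (-20375) = 26247 = 0110011010000111
R = −(26247) = -26247 = 1001100101111001

1001100101111001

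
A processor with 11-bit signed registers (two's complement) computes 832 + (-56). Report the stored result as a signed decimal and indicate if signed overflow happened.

832 → 01101000000
-56 → 11111001000
  01101000000
+ 11111001000
= 01100001000  (discard carry-out 1)
Result 01100001000: MSB = 0 → value 776.
Addends have opposite signs, so signed overflow cannot occur.

776; no overflow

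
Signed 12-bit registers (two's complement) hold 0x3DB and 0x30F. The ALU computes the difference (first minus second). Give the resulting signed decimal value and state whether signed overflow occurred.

204; no overflow

0x3DB = 001111011011 = 987 (signed)
0x30F = 001100001111 = 783 (signed)
Subtract via negate-and-add: invert 001100001111 + 1 = 110011110001 (i.e. -783).
  001111011011
+ 110011110001
= 000011001100  (discard carry-out 1)
Result 000011001100: MSB = 0 → value 204.
Addends (after negating the subtrahend) have opposite signs, so signed overflow cannot occur.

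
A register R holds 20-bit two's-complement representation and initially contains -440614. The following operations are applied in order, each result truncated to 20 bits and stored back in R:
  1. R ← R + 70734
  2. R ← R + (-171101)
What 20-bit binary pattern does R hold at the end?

01111011111011001011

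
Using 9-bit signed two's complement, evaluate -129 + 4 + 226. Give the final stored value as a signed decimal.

-129 + 4 = -125 (110000011)
-125 + 226 = 101 (001100101)

101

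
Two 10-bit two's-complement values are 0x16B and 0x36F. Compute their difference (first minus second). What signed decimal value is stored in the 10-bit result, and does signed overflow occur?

0x16B = 0101101011 = 363 (signed)
0x36F = 1101101111 = -145 (signed)
Subtract via negate-and-add: invert 1101101111 + 1 = 0010010001 (i.e. 145).
  0101101011
+ 0010010001
= 0111111100
Result 0111111100: MSB = 0 → value 508.
Both addends (after negating the subtrahend) are non-negative and so is the stored result: no signed overflow.

508; no overflow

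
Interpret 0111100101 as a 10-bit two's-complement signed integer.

485

MSB is 0, so the value is non-negative: 0111100101 = 485.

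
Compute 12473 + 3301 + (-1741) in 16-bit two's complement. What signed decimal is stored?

12473 + 3301 = 15774 (0011110110011110)
15774 + (-1741) = 14033 (0011011011010001)

14033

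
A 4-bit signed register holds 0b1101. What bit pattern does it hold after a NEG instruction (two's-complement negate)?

0011

Invert: 0010. Add 1: 0011.
Check: 1101 = -3, 0011 = 3.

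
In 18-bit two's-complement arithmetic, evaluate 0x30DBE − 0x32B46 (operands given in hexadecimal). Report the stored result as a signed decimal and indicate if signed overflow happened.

-7560; no overflow

0x30DBE = 110000110110111110 = -62018 (signed)
0x32B46 = 110010101101000110 = -54458 (signed)
Subtract via negate-and-add: invert 110010101101000110 + 1 = 001101010010111010 (i.e. 54458).
  110000110110111110
+ 001101010010111010
= 111110001001111000
Result 111110001001111000: MSB = 1 → 254584 − 262144 = -7560.
Addends (after negating the subtrahend) have opposite signs, so signed overflow cannot occur.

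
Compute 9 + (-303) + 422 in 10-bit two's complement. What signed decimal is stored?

128

9 + (-303) = -294 (1011011010)
-294 + 422 = 128 (0010000000)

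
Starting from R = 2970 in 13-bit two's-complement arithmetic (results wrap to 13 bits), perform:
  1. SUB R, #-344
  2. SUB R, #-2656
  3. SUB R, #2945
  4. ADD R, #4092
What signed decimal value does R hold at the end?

Start: R = 2970 = 0101110011010.
R = 2970 − (-344) = 3314 = 0110011110010
R = 3314 − (-2656) = 5970; wraps to -2222 = 1011101010010
R = -2222 − 2945 = -5167; wraps to 3025 = 0101111010001
R = 3025 + 4092 = 7117; wraps to -1075 = 1101111001101

-1075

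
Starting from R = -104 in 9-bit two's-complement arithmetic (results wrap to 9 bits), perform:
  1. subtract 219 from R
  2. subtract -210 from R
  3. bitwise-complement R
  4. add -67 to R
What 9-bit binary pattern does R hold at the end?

Start: R = -104 = 110011000.
R = -104 − 219 = -323; wraps to 189 = 010111101
R = 189 − (-210) = 399; wraps to -113 = 110001111
R = NOT 110001111 = 001110000 = 112
R = 112 + (-67) = 45 = 000101101

000101101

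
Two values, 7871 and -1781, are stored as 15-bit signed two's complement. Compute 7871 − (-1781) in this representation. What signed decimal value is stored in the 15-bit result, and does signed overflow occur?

7871 → 001111010111111
-1781 → 111100100001011
Subtract via negate-and-add: invert 111100100001011 + 1 = 000011011110101 (i.e. 1781).
  001111010111111
+ 000011011110101
= 010010110110100
Result 010010110110100: MSB = 0 → value 9652.
Both addends (after negating the subtrahend) are non-negative and so is the stored result: no signed overflow.

9652; no overflow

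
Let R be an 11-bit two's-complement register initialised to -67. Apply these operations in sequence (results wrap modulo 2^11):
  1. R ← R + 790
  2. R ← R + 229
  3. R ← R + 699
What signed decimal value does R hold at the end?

-397

Start: R = -67 = 11110111101.
R = -67 + 790 = 723 = 01011010011
R = 723 + 229 = 952 = 01110111000
R = 952 + 699 = 1651; wraps to -397 = 11001110011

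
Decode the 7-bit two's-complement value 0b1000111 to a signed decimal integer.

-57

MSB is 1, so the value is negative.
Unsigned reading: 71. Subtract 2^7 = 128: 71 − 128 = -57.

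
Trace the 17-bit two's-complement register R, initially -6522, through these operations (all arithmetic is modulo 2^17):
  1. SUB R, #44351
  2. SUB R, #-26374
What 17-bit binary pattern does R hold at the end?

Start: R = -6522 = 11110011010000110.
R = -6522 − 44351 = -50873 = 10011100101000111
R = -50873 − (-26374) = -24499 = 11010000001001101

11010000001001101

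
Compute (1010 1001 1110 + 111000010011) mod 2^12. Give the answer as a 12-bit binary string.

100010110001

  101010011110
+ 111000010011
= 100010110001  (discard carry-out 1)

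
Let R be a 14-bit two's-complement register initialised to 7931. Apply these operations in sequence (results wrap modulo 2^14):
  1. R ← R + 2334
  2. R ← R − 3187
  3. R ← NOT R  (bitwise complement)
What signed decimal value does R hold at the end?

-7079

Start: R = 7931 = 01111011111011.
R = 7931 + 2334 = 10265; wraps to -6119 = 10100000011001
R = -6119 − 3187 = -9306; wraps to 7078 = 01101110100110
R = NOT 01101110100110 = 10010001011001 = -7079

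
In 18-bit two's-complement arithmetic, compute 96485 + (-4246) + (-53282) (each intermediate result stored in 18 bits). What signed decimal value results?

96485 + (-4246) = 92239 (010110100001001111)
92239 + (-53282) = 38957 (001001100000101101)

38957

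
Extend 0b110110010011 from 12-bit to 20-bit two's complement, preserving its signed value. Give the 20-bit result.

11111111110110010011

MSB of 110110010011 is 1; replicate it into the new high bits.
11111111|110110010011 → 11111111110110010011 (still -621).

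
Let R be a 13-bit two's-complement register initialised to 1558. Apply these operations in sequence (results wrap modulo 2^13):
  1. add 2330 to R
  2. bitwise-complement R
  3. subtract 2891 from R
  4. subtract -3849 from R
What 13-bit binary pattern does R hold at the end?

1010010001101

Start: R = 1558 = 0011000010110.
R = 1558 + 2330 = 3888 = 0111100110000
R = NOT 0111100110000 = 1000011001111 = -3889
R = -3889 − 2891 = -6780; wraps to 1412 = 0010110000100
R = 1412 − (-3849) = 5261; wraps to -2931 = 1010010001101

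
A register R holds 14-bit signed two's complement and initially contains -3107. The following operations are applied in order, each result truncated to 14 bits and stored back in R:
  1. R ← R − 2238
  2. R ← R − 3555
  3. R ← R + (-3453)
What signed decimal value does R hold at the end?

Start: R = -3107 = 11001111011101.
R = -3107 − 2238 = -5345 = 10101100011111
R = -5345 − 3555 = -8900; wraps to 7484 = 01110100111100
R = 7484 + (-3453) = 4031 = 00111110111111

4031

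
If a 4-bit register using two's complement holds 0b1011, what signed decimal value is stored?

MSB is 1, so the value is negative.
Unsigned reading: 11. Subtract 2^4 = 16: 11 − 16 = -5.

-5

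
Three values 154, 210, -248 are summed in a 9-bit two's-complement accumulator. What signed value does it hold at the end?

116

154 + 210 = 364 → wraps to -148 (101101100)
-148 + (-248) = -396 → wraps to 116 (001110100)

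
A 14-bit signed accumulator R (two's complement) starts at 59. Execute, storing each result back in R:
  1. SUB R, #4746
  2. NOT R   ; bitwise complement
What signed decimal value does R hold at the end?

Start: R = 59 = 00000000111011.
R = 59 − 4746 = -4687 = 10110110110001
R = NOT 10110110110001 = 01001001001110 = 4686

4686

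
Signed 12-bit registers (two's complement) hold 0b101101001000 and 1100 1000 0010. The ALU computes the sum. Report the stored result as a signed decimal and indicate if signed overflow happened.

1994; overflow

0b101101001000 → 101101001000 = -1208 (signed)
1100 1000 0010 → 110010000010 = -894 (signed)
  101101001000
+ 110010000010
= 011111001010  (discard carry-out 1)
Result 011111001010: MSB = 0 → value 1994.
Both addends are negative but the stored result is non-negative: signed overflow. The true value -1208 + (-894) = -2102 lies outside [-2048, 2047].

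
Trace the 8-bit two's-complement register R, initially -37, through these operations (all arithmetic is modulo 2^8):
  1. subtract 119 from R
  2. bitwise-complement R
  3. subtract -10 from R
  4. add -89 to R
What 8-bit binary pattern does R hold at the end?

01001100

Start: R = -37 = 11011011.
R = -37 − 119 = -156; wraps to 100 = 01100100
R = NOT 01100100 = 10011011 = -101
R = -101 − (-10) = -91 = 10100101
R = -91 + (-89) = -180; wraps to 76 = 01001100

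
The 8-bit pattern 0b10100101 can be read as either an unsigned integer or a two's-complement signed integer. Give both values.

unsigned = 165, signed = -91

Unsigned: 10100101 = 165.
Signed: MSB=1 → 165 − 256 = -91.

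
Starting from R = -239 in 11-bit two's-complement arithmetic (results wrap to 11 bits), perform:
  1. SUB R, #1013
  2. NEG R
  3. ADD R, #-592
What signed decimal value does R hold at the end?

Start: R = -239 = 11100010001.
R = -239 − 1013 = -1252; wraps to 796 = 01100011100
R = −(796) = -796 = 10011100100
R = -796 + (-592) = -1388; wraps to 660 = 01010010100

660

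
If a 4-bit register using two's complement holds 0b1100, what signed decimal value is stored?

MSB is 1, so the value is negative.
Invert: 0011. Add 1: 0100 = 4. So the value is −4.

-4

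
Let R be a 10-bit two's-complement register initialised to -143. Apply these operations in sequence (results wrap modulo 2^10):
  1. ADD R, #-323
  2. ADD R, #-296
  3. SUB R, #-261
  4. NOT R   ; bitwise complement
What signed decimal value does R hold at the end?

500

Start: R = -143 = 1101110001.
R = -143 + (-323) = -466 = 1000101110
R = -466 + (-296) = -762; wraps to 262 = 0100000110
R = 262 − (-261) = 523; wraps to -501 = 1000001011
R = NOT 1000001011 = 0111110100 = 500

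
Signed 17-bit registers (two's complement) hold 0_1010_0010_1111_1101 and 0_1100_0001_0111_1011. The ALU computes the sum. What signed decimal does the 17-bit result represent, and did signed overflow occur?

0_1010_0010_1111_1101 → 01010001011111101 = 41725 (signed)
0_1100_0001_0111_1011 → 01100000101111011 = 49531 (signed)
  01010001011111101
+ 01100000101111011
= 10110010001111000
Result 10110010001111000: MSB = 1 → 91256 − 131072 = -39816.
Both addends are non-negative but the stored result is negative: signed overflow. The true value 41725 + 49531 = 91256 lies outside [-65536, 65535].

-39816; overflow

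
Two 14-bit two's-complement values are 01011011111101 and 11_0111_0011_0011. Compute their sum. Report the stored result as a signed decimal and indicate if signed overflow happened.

3632; no overflow

01011011111101 = 5885 (signed)
11_0111_0011_0011 → 11011100110011 = -2253 (signed)
  01011011111101
+ 11011100110011
= 00111000110000  (discard carry-out 1)
Result 00111000110000: MSB = 0 → value 3632.
Addends have opposite signs, so signed overflow cannot occur.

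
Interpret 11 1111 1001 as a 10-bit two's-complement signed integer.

-7

MSB is 1, so the value is negative.
Unsigned reading: 1017. Subtract 2^10 = 1024: 1017 − 1024 = -7.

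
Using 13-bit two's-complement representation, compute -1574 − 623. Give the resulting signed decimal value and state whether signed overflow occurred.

-2197; no overflow

-1574 → 1100111011010
623 → 0001001101111
Subtract via negate-and-add: invert 0001001101111 + 1 = 1110110010001 (i.e. -623).
  1100111011010
+ 1110110010001
= 1011101101011  (discard carry-out 1)
Result 1011101101011: MSB = 1 → 5995 − 8192 = -2197.
Both addends (after negating the subtrahend) are negative and so is the stored result: no signed overflow.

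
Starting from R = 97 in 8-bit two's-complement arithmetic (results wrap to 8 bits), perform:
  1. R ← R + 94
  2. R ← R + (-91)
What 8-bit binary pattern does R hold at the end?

01100100

Start: R = 97 = 01100001.
R = 97 + 94 = 191; wraps to -65 = 10111111
R = -65 + (-91) = -156; wraps to 100 = 01100100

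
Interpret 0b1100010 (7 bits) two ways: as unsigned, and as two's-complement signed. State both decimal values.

unsigned = 98, signed = -30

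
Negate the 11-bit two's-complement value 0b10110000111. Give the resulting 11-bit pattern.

Invert: 01001111000. Add 1: 01001111001.
Check: 10110000111 = -633, 01001111001 = 633.

01001111001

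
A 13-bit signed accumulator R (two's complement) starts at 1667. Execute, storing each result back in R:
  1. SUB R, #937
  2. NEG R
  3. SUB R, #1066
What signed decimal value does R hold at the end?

-1796

Start: R = 1667 = 0011010000011.
R = 1667 − 937 = 730 = 0001011011010
R = −(730) = -730 = 1110100100110
R = -730 − 1066 = -1796 = 1100011111100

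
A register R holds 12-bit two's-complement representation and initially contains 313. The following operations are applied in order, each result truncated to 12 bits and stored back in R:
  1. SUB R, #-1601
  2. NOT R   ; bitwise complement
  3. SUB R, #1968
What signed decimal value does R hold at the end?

213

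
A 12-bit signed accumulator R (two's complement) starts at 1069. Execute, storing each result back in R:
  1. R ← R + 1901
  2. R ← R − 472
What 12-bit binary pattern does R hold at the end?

Start: R = 1069 = 010000101101.
R = 1069 + 1901 = 2970; wraps to -1126 = 101110011010
R = -1126 − 472 = -1598 = 100111000010

100111000010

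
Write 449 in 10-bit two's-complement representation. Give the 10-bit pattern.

0111000001

449 is non-negative, so write it directly in 10 bits: 0111000001.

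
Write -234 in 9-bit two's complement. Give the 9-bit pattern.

100010110

|-234| = 234 = 011101010 in 9 bits.
Invert the bits: 100010101. Add 1: 100010110.
Check: 100010110 reads as 278 − 512 = -234.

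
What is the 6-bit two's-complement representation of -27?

100101

|-27| = 27 = 011011 in 6 bits.
Invert the bits: 100100. Add 1: 100101.
Check: 100101 reads as 37 − 64 = -27.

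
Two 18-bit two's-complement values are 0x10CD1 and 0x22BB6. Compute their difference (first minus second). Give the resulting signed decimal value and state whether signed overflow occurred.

0x10CD1 = 010000110011010001 = 68817 (signed)
0x22BB6 = 100010101110110110 = -119882 (signed)
Subtract via negate-and-add: invert 100010101110110110 + 1 = 011101010001001010 (i.e. 119882).
  010000110011010001
+ 011101010001001010
= 101110000100011011
Result 101110000100011011: MSB = 1 → 188699 − 262144 = -73445.
Both addends (after negating the subtrahend) are non-negative but the stored result is negative: signed overflow. The true value 68817 − (-119882) = 188699 lies outside [-131072, 131071].

-73445; overflow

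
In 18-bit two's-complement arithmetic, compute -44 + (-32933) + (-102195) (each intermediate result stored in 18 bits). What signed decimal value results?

126972

-44 + (-32933) = -32977 (110111111100101111)
-32977 + (-102195) = -135172 → wraps to 126972 (011110111111111100)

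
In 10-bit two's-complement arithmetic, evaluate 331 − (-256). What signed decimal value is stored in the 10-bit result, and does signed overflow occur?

331 → 0101001011
-256 → 1100000000
Subtract via negate-and-add: invert 1100000000 + 1 = 0100000000 (i.e. 256).
  0101001011
+ 0100000000
= 1001001011
Result 1001001011: MSB = 1 → 587 − 1024 = -437.
Both addends (after negating the subtrahend) are non-negative but the stored result is negative: signed overflow. The true value 331 − (-256) = 587 lies outside [-512, 511].

-437; overflow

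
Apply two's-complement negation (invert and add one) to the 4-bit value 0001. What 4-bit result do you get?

1111

Invert: 1110. Add 1: 1111.
Check: 0001 = 1, 1111 = -1.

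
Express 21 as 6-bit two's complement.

010101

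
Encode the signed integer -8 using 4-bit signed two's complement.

|-8| = 8 = 1000 in 4 bits.
Invert the bits: 0111. Add 1: 1000.
Check: 1000 reads as 8 − 16 = -8.

1000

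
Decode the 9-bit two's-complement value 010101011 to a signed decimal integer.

171

MSB is 0, so the value is non-negative: 010101011 = 171.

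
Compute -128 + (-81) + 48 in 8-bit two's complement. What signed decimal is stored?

95

-128 + (-81) = -209 → wraps to 47 (00101111)
47 + 48 = 95 (01011111)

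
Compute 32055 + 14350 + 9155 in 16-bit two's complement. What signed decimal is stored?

-9976

32055 + 14350 = 46405 → wraps to -19131 (1011010101000101)
-19131 + 9155 = -9976 (1101100100001000)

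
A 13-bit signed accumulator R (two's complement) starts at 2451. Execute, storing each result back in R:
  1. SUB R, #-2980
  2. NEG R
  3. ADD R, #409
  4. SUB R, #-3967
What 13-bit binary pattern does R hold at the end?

1101111100001

Start: R = 2451 = 0100110010011.
R = 2451 − (-2980) = 5431; wraps to -2761 = 1010100110111
R = −(-2761) = 2761 = 0101011001001
R = 2761 + 409 = 3170 = 0110001100010
R = 3170 − (-3967) = 7137; wraps to -1055 = 1101111100001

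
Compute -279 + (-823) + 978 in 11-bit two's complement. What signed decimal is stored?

-124

-279 + (-823) = -1102 → wraps to 946 (01110110010)
946 + 978 = 1924 → wraps to -124 (11110000100)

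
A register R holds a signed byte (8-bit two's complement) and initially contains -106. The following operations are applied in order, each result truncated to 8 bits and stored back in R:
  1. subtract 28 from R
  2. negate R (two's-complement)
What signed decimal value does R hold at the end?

-122

Start: R = -106 = 10010110.
R = -106 − 28 = -134; wraps to 122 = 01111010
R = −(122) = -122 = 10000110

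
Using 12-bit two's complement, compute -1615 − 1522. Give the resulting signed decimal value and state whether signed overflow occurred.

-1615 → 100110110001
1522 → 010111110010
Subtract via negate-and-add: invert 010111110010 + 1 = 101000001110 (i.e. -1522).
  100110110001
+ 101000001110
= 001110111111  (discard carry-out 1)
Result 001110111111: MSB = 0 → value 959.
Both addends (after negating the subtrahend) are negative but the stored result is non-negative: signed overflow. The true value -1615 − 1522 = -3137 lies outside [-2048, 2047].

959; overflow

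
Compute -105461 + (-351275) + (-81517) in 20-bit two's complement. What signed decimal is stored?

-105461 + (-351275) = -456736 (10010000011111100000)
-456736 + (-81517) = -538253 → wraps to 510323 (01111100100101110011)

510323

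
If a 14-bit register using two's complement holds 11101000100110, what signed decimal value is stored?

-1498

MSB is 1, so the value is negative.
Unsigned reading: 14886. Subtract 2^14 = 16384: 14886 − 16384 = -1498.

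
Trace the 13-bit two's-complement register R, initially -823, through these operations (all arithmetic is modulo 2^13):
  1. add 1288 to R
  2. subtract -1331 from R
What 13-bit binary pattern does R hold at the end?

Start: R = -823 = 1110011001001.
R = -823 + 1288 = 465 = 0000111010001
R = 465 − (-1331) = 1796 = 0011100000100

0011100000100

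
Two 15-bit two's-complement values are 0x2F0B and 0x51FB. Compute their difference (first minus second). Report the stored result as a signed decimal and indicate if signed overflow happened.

-8944; overflow

0x2F0B = 010111100001011 = 12043 (signed)
0x51FB = 101000111111011 = -11781 (signed)
Subtract via negate-and-add: invert 101000111111011 + 1 = 010111000000101 (i.e. 11781).
  010111100001011
+ 010111000000101
= 101110100010000
Result 101110100010000: MSB = 1 → 23824 − 32768 = -8944.
Both addends (after negating the subtrahend) are non-negative but the stored result is negative: signed overflow. The true value 12043 − (-11781) = 23824 lies outside [-16384, 16383].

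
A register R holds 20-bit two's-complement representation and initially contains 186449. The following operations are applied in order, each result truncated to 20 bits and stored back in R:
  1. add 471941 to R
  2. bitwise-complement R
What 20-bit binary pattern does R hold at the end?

01011111010000101001

Start: R = 186449 = 00101101100001010001.
R = 186449 + 471941 = 658390; wraps to -390186 = 10100000101111010110
R = NOT 10100000101111010110 = 01011111010000101001 = 390185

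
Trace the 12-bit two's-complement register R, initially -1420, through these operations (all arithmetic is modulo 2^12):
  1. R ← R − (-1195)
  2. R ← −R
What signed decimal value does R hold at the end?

Start: R = -1420 = 101001110100.
R = -1420 − (-1195) = -225 = 111100011111
R = −(-225) = 225 = 000011100001

225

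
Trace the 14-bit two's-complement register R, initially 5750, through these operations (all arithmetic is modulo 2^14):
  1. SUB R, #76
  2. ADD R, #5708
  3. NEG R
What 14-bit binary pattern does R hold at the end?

Start: R = 5750 = 01011001110110.
R = 5750 − 76 = 5674 = 01011000101010
R = 5674 + 5708 = 11382; wraps to -5002 = 10110001110110
R = −(-5002) = 5002 = 01001110001010

01001110001010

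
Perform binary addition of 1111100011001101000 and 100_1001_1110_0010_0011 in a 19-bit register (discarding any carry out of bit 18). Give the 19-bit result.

  1111100011001101000
+ 1001001111000100011
= 1000110010010001011  (discard carry-out 1)

1000110010010001011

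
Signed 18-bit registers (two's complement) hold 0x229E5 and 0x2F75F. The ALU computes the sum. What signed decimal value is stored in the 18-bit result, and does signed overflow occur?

74052; overflow

0x229E5 = 100010100111100101 = -120347 (signed)
0x2F75F = 101111011101011111 = -67745 (signed)
  100010100111100101
+ 101111011101011111
= 010010000101000100  (discard carry-out 1)
Result 010010000101000100: MSB = 0 → value 74052.
Both addends are negative but the stored result is non-negative: signed overflow. The true value -120347 + (-67745) = -188092 lies outside [-131072, 131071].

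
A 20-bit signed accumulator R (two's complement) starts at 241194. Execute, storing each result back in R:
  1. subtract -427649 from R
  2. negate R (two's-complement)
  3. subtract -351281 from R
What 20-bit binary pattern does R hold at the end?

10110010011110000110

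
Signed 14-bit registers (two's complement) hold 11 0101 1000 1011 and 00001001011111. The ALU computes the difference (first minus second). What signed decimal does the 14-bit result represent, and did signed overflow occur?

-3284; no overflow

11 0101 1000 1011 → 11010110001011 = -2677 (signed)
00001001011111 = 607 (signed)
Subtract via negate-and-add: invert 00001001011111 + 1 = 11110110100001 (i.e. -607).
  11010110001011
+ 11110110100001
= 11001100101100  (discard carry-out 1)
Result 11001100101100: MSB = 1 → 13100 − 16384 = -3284.
Both addends (after negating the subtrahend) are negative and so is the stored result: no signed overflow.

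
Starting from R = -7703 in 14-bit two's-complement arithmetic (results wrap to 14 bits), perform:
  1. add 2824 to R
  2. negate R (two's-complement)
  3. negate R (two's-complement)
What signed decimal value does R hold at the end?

Start: R = -7703 = 10000111101001.
R = -7703 + 2824 = -4879 = 10110011110001
R = −(-4879) = 4879 = 01001100001111
R = −(4879) = -4879 = 10110011110001

-4879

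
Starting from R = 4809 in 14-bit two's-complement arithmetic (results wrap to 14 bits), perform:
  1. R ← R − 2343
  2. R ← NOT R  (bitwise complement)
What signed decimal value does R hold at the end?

Start: R = 4809 = 01001011001001.
R = 4809 − 2343 = 2466 = 00100110100010
R = NOT 00100110100010 = 11011001011101 = -2467

-2467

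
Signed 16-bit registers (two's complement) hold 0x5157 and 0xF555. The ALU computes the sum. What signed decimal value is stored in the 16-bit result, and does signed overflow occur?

18092; no overflow

0x5157 = 0101000101010111 = 20823 (signed)
0xF555 = 1111010101010101 = -2731 (signed)
  0101000101010111
+ 1111010101010101
= 0100011010101100  (discard carry-out 1)
Result 0100011010101100: MSB = 0 → value 18092.
Addends have opposite signs, so signed overflow cannot occur.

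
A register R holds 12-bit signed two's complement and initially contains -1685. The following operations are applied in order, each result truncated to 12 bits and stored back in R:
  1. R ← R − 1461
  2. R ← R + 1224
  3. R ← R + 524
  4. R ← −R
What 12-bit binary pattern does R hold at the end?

010101110110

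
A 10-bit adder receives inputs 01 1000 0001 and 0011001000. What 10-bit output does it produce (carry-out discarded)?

1001001001

  0110000001
+ 0011001000
= 1001001001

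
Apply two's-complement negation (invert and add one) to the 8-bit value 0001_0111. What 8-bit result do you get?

Invert: 11101000. Add 1: 11101001.
Check: 00010111 = 23, 11101001 = -23.

11101001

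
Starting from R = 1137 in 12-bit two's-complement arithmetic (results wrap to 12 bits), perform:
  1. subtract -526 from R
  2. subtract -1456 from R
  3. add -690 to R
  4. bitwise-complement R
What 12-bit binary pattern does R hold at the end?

Start: R = 1137 = 010001110001.
R = 1137 − (-526) = 1663 = 011001111111
R = 1663 − (-1456) = 3119; wraps to -977 = 110000101111
R = -977 + (-690) = -1667 = 100101111101
R = NOT 100101111101 = 011010000010 = 1666

011010000010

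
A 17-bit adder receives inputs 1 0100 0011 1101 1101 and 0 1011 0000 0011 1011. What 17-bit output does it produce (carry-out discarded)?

11111010000011000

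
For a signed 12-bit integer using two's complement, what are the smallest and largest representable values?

min = -2048, max = 2047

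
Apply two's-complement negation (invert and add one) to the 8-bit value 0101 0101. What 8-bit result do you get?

10101011

Invert: 10101010. Add 1: 10101011.
Check: 01010101 = 85, 10101011 = -85.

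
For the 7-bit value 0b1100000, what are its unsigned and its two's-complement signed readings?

unsigned = 96, signed = -32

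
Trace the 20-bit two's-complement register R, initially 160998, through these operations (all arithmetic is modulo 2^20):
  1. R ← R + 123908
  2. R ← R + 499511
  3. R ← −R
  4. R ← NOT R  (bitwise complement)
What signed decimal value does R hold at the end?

-264160

Start: R = 160998 = 00100111010011100110.
R = 160998 + 123908 = 284906 = 01000101100011101010
R = 284906 + 499511 = 784417; wraps to -264159 = 10111111100000100001
R = −(-264159) = 264159 = 01000000011111011111
R = NOT 01000000011111011111 = 10111111100000100000 = -264160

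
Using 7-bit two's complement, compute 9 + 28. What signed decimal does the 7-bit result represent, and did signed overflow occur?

9 → 0001001
28 → 0011100
  0001001
+ 0011100
= 0100101
Result 0100101: MSB = 0 → value 37.
Both addends are non-negative and so is the stored result: no signed overflow.

37; no overflow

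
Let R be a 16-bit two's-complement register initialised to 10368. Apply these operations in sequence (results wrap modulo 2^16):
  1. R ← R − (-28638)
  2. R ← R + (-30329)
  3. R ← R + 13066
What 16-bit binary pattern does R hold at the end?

Start: R = 10368 = 0010100010000000.
R = 10368 − (-28638) = 39006; wraps to -26530 = 1001100001011110
R = -26530 + (-30329) = -56859; wraps to 8677 = 0010000111100101
R = 8677 + 13066 = 21743 = 0101010011101111

0101010011101111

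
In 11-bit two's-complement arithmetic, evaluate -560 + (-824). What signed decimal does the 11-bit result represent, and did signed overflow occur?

-560 → 10111010000
-824 → 10011001000
  10111010000
+ 10011001000
= 01010011000  (discard carry-out 1)
Result 01010011000: MSB = 0 → value 664.
Both addends are negative but the stored result is non-negative: signed overflow. The true value -560 + (-824) = -1384 lies outside [-1024, 1023].

664; overflow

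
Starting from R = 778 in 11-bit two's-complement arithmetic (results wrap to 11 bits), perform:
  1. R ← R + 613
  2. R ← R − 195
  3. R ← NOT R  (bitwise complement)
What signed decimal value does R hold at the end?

851

Start: R = 778 = 01100001010.
R = 778 + 613 = 1391; wraps to -657 = 10101101111
R = -657 − 195 = -852 = 10010101100
R = NOT 10010101100 = 01101010011 = 851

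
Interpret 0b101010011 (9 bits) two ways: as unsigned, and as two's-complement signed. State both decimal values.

unsigned = 339, signed = -173

Unsigned: 101010011 = 339.
Signed: MSB=1 → 339 − 512 = -173.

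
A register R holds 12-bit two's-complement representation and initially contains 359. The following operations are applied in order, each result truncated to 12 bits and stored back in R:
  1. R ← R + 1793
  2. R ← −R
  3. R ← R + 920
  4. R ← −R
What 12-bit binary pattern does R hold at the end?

010011010000

Start: R = 359 = 000101100111.
R = 359 + 1793 = 2152; wraps to -1944 = 100001101000
R = −(-1944) = 1944 = 011110011000
R = 1944 + 920 = 2864; wraps to -1232 = 101100110000
R = −(-1232) = 1232 = 010011010000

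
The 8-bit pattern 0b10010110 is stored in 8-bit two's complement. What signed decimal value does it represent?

-106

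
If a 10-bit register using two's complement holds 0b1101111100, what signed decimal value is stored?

MSB is 1, so the value is negative.
Invert: 0010000011. Add 1: 0010000100 = 132. So the value is −132.

-132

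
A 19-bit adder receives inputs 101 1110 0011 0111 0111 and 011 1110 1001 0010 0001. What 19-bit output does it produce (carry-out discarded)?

0011100110010011000

  1011110001101110111
+ 0111110100100100001
= 0011100110010011000  (discard carry-out 1)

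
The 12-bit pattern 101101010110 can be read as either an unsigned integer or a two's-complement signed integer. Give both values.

unsigned = 2902, signed = -1194

Unsigned: 101101010110 = 2902.
Signed: MSB=1 → 2902 − 4096 = -1194.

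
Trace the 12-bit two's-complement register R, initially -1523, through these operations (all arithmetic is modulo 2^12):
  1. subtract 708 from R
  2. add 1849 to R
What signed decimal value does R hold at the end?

-382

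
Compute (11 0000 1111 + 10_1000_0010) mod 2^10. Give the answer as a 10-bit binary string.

0110010001

  1100001111
+ 1010000010
= 0110010001  (discard carry-out 1)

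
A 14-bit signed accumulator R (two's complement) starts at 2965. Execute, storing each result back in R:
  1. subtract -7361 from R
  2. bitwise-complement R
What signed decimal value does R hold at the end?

Start: R = 2965 = 00101110010101.
R = 2965 − (-7361) = 10326; wraps to -6058 = 10100001010110
R = NOT 10100001010110 = 01011110101001 = 6057

6057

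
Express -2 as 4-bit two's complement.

1110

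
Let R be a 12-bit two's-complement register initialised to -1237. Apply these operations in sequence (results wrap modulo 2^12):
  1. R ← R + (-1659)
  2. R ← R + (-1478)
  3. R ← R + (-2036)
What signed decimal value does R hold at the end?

Start: R = -1237 = 101100101011.
R = -1237 + (-1659) = -2896; wraps to 1200 = 010010110000
R = 1200 + (-1478) = -278 = 111011101010
R = -278 + (-2036) = -2314; wraps to 1782 = 011011110110

1782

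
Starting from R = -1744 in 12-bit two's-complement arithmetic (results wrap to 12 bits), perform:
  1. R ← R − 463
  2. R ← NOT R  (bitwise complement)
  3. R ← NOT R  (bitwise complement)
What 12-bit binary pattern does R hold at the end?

011101100001

Start: R = -1744 = 100100110000.
R = -1744 − 463 = -2207; wraps to 1889 = 011101100001
R = NOT 011101100001 = 100010011110 = -1890
R = NOT 100010011110 = 011101100001 = 1889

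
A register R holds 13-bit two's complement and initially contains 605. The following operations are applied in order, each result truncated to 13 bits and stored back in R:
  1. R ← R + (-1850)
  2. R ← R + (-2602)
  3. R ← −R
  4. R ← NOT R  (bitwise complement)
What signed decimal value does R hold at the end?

-3848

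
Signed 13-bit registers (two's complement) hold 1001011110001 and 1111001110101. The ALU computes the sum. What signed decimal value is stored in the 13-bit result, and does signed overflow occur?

-3738; no overflow

1001011110001 = -3343 (signed)
1111001110101 = -395 (signed)
  1001011110001
+ 1111001110101
= 1000101100110  (discard carry-out 1)
Result 1000101100110: MSB = 1 → 4454 − 8192 = -3738.
Both addends are negative and so is the stored result: no signed overflow.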